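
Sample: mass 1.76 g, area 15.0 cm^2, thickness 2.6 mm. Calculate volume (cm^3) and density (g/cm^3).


Thickness in cm = 2.6 / 10 = 0.26 cm
Volume = 15.0 x 0.26 = 3.900 cm^3
Density = 1.76 / 3.900 = 0.451 g/cm^3


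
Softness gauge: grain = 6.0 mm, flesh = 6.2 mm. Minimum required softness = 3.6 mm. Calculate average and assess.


Average softness = 6.10 mm
Meets requirement: Yes


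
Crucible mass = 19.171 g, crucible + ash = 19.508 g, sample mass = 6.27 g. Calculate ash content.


Ash mass = 0.337 g
Ash content = 5.37%


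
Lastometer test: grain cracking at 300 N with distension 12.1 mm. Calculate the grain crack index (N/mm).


24.8 N/mm

Grain crack index = force / distension
Index = 300 / 12.1 = 24.8 N/mm


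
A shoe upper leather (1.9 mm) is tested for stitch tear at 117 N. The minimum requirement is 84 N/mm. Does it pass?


STS = 117 / 1.9 = 61.6 N/mm
Minimum required: 84 N/mm
Passes: No


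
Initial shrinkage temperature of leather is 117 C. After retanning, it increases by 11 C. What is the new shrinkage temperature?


128 C

New Ts = 117 + 11 = 128 C


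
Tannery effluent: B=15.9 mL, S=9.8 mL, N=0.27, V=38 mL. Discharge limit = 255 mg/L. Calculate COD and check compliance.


COD = (15.9 - 9.8) x 0.27 x 8000 / 38 = 346.7 mg/L
Limit: 255 mg/L
Compliant: No


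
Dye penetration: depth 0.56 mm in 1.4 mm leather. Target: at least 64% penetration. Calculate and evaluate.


Penetration = 0.56 / 1.4 x 100 = 40.0%
Target: 64%
Meets target: No


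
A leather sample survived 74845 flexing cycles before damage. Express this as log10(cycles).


4.87

log10(74845) = 4.87


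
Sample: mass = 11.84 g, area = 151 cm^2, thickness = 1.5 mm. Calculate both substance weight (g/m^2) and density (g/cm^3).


Substance weight = 784.1 g/m^2
Density = 0.523 g/cm^3


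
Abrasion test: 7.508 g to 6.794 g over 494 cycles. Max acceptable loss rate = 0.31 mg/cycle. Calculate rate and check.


Loss = 7.508 - 6.794 = 0.714 g
Rate = 0.714 g / 494 cycles x 1000 = 1.445 mg/cycle
Max = 0.31 mg/cycle
Passes: No


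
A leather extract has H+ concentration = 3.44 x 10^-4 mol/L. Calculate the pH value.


pH = 3.46

pH = -log10[H+]
pH = -log10(3.44 x 10^-4) = 3.46


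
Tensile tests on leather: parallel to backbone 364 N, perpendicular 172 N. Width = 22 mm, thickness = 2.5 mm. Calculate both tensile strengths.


Area = 22 x 2.5 = 55.0 mm^2
TS (parallel) = 364 / 55.0 = 6.62 N/mm^2
TS (perpendicular) = 172 / 55.0 = 3.13 N/mm^2


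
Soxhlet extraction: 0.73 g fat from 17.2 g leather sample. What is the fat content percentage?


4.2%

Fat content = 0.73 / 17.2 x 100
Fat = 4.2%


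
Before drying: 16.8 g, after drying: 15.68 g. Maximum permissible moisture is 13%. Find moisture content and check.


Moisture content = 6.7%
Acceptable: Yes


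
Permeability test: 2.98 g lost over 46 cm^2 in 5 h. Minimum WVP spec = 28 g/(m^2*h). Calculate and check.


WVP = 2.98 / (46 x 5) x 10000 = 129.57 g/(m^2*h)
Minimum: 28 g/(m^2*h)
Meets spec: Yes


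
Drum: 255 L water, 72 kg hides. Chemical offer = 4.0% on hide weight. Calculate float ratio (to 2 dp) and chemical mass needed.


Float ratio = 3.54
Chemical needed = 2.88 kg


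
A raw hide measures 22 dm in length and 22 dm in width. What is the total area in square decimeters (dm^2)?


484 dm^2

Area = length x width
Area = 22 x 22 = 484 dm^2


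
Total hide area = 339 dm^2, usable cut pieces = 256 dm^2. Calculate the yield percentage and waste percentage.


Yield = 256 / 339 x 100 = 75.5%
Waste = 339 - 256 = 83 dm^2
Waste% = 100 - 75.5 = 24.5%


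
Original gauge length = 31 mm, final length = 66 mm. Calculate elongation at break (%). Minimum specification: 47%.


Extension = 66 - 31 = 35 mm
Elongation = 35 / 31 x 100 = 112.9%
Minimum required: 47%
Meets specification: Yes


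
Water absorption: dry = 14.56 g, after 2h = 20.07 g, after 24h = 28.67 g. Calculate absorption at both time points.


2h absorption = 37.8%
24h absorption = 96.9%

WA (2h) = (20.07 - 14.56) / 14.56 x 100 = 37.8%
WA (24h) = (28.67 - 14.56) / 14.56 x 100 = 96.9%


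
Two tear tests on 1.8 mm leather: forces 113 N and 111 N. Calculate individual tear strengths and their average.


Tear 1 = 62.8 N/mm
Tear 2 = 61.7 N/mm
Average = 62.3 N/mm

Tear 1 = 113 / 1.8 = 62.8 N/mm
Tear 2 = 111 / 1.8 = 61.7 N/mm
Average = (62.8 + 61.7) / 2 = 62.3 N/mm


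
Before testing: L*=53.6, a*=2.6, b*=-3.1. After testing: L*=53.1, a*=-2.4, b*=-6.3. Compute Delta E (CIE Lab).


dL = 53.1 - 53.6 = -0.5
da = -2.4 - 2.6 = -5.0
db = -6.3 - (-3.1) = -3.2
dE = sqrt((-0.5)^2 + (-5.0)^2 + (-3.2)^2) = 5.96


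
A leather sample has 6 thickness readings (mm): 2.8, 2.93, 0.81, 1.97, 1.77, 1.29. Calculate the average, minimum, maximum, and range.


Sum = 11.57
Average = 11.57 / 6 = 1.93 mm
Minimum = 0.81 mm
Maximum = 2.93 mm
Range = 2.93 - 0.81 = 2.12 mm


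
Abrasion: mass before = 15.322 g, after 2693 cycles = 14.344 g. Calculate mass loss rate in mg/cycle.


0.363 mg/cycle


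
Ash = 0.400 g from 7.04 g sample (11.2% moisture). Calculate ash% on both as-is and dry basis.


As-is ash% = 0.400 / 7.04 x 100 = 5.68%
Dry mass = 7.04 x (100 - 11.2) / 100 = 6.25152 g
Dry-basis ash% = 0.400 / 6.25152 x 100 = 6.40%


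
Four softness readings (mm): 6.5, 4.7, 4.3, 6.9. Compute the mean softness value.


Sum = 6.5 + 4.7 + 4.3 + 6.9
Mean = 22.4 / 4 = 5.60 mm


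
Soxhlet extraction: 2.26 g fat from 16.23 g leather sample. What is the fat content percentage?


Fat content = 2.26 / 16.23 x 100
Fat = 13.9%


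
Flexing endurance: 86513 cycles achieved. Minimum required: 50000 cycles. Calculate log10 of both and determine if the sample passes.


log10(86513) = 4.94
log10(50000) = 4.70
Passes: Yes


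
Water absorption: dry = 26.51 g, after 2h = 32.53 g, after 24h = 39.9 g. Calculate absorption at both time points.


2h absorption = 22.7%
24h absorption = 50.5%

WA (2h) = (32.53 - 26.51) / 26.51 x 100 = 22.7%
WA (24h) = (39.9 - 26.51) / 26.51 x 100 = 50.5%


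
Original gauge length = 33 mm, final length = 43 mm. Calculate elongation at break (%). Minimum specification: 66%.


Extension = 43 - 33 = 10 mm
Elongation = 10 / 33 x 100 = 30.3%
Minimum required: 66%
Meets specification: No


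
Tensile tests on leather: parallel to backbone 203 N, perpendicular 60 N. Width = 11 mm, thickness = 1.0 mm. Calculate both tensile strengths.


Parallel = 18.45 N/mm^2
Perpendicular = 5.45 N/mm^2


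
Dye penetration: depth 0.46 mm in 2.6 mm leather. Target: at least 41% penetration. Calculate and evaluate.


Penetration = 17.7%
Meets target: No

Penetration = 0.46 / 2.6 x 100 = 17.7%
Target: 41%
Meets target: No


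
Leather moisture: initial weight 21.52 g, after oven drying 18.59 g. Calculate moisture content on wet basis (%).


Moisture = 21.52 - 18.59 = 2.93 g
MC = 2.93 / 21.52 x 100 = 13.6%


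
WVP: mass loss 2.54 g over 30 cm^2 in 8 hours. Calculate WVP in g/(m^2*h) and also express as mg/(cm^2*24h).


WVP = 105.83 g/(m^2*h)
Daily rate = 254.00 mg/(cm^2*24h)

WVP = 2.54 / (30 x 8) x 10000 = 105.83 g/(m^2*h)
Mass loss in mg = 2.54 x 1000 = 2540 mg
Per cm^2 per 24h in mg: 2540 x 24 / (30 x 8) = 60960 / 240 = 254.00 mg/(cm^2*24h)


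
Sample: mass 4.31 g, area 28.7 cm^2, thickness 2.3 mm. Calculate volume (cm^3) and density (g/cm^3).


Thickness in cm = 2.3 / 10 = 0.23 cm
Volume = 28.7 x 0.23 = 6.601 cm^3
Density = 4.31 / 6.601 = 0.653 g/cm^3


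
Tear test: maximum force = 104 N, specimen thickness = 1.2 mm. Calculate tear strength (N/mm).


Tear strength = force / thickness
Tear = 104 / 1.2 = 86.7 N/mm


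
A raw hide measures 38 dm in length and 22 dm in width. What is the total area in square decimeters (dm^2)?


Area = length x width
Area = 38 x 22 = 836 dm^2


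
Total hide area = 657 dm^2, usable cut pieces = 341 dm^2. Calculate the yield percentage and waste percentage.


Yield = 341 / 657 x 100 = 51.9%
Waste = 657 - 341 = 316 dm^2
Waste% = 100 - 51.9 = 48.1%


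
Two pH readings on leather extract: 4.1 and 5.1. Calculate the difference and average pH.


Difference = |4.1 - 5.1| = 1.0
Average = (4.1 + 5.1) / 2 = 4.60


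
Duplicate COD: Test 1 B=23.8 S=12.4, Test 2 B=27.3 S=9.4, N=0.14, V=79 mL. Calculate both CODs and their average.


COD1 = (23.8 - 12.4) x 0.14 x 8000 / 79 = 161.6 mg/L
COD2 = (27.3 - 9.4) x 0.14 x 8000 / 79 = 253.8 mg/L
Average = (161.6 + 253.8) / 2 = 207.7 mg/L


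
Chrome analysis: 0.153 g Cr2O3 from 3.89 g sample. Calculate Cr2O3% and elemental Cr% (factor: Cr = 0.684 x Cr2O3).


Cr2O3 = 3.93%
Cr = 2.69%


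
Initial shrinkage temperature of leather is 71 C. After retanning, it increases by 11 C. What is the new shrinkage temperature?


82 C

New Ts = 71 + 11 = 82 C


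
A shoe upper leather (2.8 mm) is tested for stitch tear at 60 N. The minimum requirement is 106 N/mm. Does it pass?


STS = 60 / 2.8 = 21.4 N/mm
Minimum required: 106 N/mm
Passes: No


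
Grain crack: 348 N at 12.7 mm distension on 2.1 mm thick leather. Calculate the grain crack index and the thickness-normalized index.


Crack index = 27.4 N/mm
Normalized index = 13.0 N/mm per mm

Crack index = 348 / 12.7 = 27.4 N/mm
Normalized = 27.4 / 2.1 = 13.0 N/mm per mm


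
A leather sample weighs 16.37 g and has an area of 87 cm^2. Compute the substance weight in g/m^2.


Substance weight = mass / area x 10000
SW = 16.37 / 87 x 10000
SW = 1881.6 g/m^2


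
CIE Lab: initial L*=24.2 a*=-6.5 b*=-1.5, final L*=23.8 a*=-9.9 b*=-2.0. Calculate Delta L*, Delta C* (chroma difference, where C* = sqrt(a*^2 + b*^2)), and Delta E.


Delta L* = 23.8 - 24.2 = -0.4
C1* = sqrt((-6.5)^2 + (-1.5)^2) = 6.671
C2* = sqrt((-9.9)^2 + (-2.0)^2) = 10.100
Delta C* = 10.100 - 6.671 = 3.43
Delta E = sqrt((-0.4)^2 + (-3.4)^2 + (-0.5)^2) = 3.46


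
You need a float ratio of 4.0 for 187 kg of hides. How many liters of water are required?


Water = hide weight x target ratio
Water = 187 x 4.0 = 748.0 L


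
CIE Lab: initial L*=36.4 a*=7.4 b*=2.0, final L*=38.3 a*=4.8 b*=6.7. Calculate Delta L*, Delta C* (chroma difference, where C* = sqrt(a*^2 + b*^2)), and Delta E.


Delta L* = 1.9
Delta C* = 0.58
Delta E = 5.70

Delta L* = 38.3 - 36.4 = 1.9
C1* = sqrt((7.4)^2 + (2.0)^2) = 7.666
C2* = sqrt((4.8)^2 + (6.7)^2) = 8.242
Delta C* = 8.242 - 7.666 = 0.58
Delta E = sqrt((1.9)^2 + (-2.6)^2 + (4.7)^2) = 5.70


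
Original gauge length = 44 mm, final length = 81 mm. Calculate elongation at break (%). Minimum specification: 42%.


Elongation = 84.1%
Meets spec: Yes


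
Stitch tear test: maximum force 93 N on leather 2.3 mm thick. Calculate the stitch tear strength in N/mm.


Stitch tear strength = force / thickness
STS = 93 / 2.3 = 40.4 N/mm


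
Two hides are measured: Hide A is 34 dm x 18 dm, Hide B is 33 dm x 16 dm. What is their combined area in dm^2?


Hide A area = 34 x 18 = 612 dm^2
Hide B area = 33 x 16 = 528 dm^2
Total = 612 + 528 = 1140 dm^2


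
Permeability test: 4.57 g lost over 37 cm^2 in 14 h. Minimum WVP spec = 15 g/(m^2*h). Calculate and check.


WVP = 88.22 g/(m^2*h)
Meets specification: Yes

WVP = 4.57 / (37 x 14) x 10000 = 88.22 g/(m^2*h)
Minimum: 15 g/(m^2*h)
Meets spec: Yes


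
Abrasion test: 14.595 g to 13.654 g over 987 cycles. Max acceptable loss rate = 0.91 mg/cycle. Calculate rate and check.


Rate = 0.953 mg/cycle
Passes: No

Loss = 14.595 - 13.654 = 0.941 g
Rate = 0.941 g / 987 cycles x 1000 = 0.953 mg/cycle
Max = 0.91 mg/cycle
Passes: No


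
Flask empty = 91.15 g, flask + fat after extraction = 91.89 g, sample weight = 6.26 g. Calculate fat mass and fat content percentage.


Fat mass = 91.89 - 91.15 = 0.74 g
Fat% = 0.74 / 6.26 x 100 = 11.8%


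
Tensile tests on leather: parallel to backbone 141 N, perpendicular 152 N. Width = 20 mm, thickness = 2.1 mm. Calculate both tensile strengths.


Area = 20 x 2.1 = 42.0 mm^2
TS (parallel) = 141 / 42.0 = 3.36 N/mm^2
TS (perpendicular) = 152 / 42.0 = 3.62 N/mm^2


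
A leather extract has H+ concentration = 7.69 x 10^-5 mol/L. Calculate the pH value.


pH = 4.11

pH = -log10[H+]
pH = -log10(7.69 x 10^-5) = 4.11


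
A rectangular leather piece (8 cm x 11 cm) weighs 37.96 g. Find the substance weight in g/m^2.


4313.6 g/m^2

Area = 8 x 11 = 88 cm^2
SW = 37.96 / 88 x 10000 = 4313.6 g/m^2


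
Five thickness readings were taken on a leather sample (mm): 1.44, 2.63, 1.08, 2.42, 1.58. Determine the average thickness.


Sum = 1.44 + 2.63 + 1.08 + 2.42 + 1.58 = 9.15
Average = 9.15 / 5 = 1.83 mm


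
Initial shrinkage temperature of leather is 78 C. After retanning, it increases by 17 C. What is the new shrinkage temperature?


95 C


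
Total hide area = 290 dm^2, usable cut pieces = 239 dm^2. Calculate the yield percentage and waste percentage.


Yield = 82.4%
Waste = 17.6%


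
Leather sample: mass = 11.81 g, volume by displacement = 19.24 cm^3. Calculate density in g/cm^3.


Density = mass / volume
Density = 11.81 / 19.24 = 0.614 g/cm^3


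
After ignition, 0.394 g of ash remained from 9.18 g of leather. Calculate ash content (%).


4.29%

Ash% = 0.394 / 9.18 x 100
Ash% = 4.29%


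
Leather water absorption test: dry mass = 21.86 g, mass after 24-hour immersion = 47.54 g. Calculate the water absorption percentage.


117.5%


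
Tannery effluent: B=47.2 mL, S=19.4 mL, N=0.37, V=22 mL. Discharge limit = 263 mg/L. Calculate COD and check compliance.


COD = 3740.4 mg/L
Compliant: No


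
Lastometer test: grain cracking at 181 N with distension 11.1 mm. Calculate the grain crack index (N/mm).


Grain crack index = force / distension
Index = 181 / 11.1 = 16.3 N/mm


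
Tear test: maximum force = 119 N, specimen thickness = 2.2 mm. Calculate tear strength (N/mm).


Tear strength = force / thickness
Tear = 119 / 2.2 = 54.1 N/mm


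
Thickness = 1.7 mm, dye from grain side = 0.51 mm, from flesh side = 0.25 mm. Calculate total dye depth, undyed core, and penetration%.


Total dyed = 0.76 mm
Undyed core = 0.94 mm
Penetration = 44.7%

Total dyed = 0.51 + 0.25 = 0.76 mm
Undyed core = 1.7 - 0.76 = 0.94 mm
Penetration = 0.76 / 1.7 x 100 = 44.7%


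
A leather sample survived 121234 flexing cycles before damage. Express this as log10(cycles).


5.08


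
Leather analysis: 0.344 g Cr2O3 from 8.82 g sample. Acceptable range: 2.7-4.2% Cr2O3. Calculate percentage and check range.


Cr2O3 = 3.90%
Within range: Yes


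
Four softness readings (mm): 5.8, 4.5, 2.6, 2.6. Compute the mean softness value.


Sum = 5.8 + 4.5 + 2.6 + 2.6
Mean = 15.5 / 4 = 3.88 mm


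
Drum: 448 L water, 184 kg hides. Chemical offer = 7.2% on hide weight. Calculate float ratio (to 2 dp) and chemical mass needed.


Float ratio = 448 / 184 = 2.43
Chemical = 184 x 7.2 / 100 = 13.248 kg


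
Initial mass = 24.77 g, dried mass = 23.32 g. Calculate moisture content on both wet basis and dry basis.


Wet basis = 5.9%
Dry basis = 6.2%

Moisture lost = 24.77 - 23.32 = 1.45 g
Wet basis MC = 1.45 / 24.77 x 100 = 5.9%
Dry basis MC = 1.45 / 23.32 x 100 = 6.2%


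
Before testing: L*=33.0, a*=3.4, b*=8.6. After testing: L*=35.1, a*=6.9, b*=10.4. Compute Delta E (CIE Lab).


Delta E = 4.46


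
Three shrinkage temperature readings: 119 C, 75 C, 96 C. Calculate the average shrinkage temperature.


Average = (119 + 75 + 96) / 3
Average = 290 / 3 = 96.7 C


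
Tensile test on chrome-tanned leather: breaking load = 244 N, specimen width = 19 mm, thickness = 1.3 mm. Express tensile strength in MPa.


9.88 MPa


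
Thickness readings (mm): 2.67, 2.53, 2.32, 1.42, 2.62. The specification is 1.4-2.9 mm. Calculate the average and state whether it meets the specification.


Sum = 11.56
Average = 11.56 / 5 = 2.31 mm
Specification range: 1.4 to 2.9 mm
Within spec: Yes


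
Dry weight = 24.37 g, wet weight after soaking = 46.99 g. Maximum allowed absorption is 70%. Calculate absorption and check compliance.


Absorption = 92.8%
Compliant: No

WA = (46.99 - 24.37) / 24.37 x 100 = 92.8%
Maximum allowed: 70%
Compliant: No


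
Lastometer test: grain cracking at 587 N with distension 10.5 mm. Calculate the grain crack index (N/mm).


55.9 N/mm

Grain crack index = force / distension
Index = 587 / 10.5 = 55.9 N/mm


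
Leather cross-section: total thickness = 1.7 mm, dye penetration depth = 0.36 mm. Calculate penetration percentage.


21.2%

Penetration% = 0.36 / 1.7 x 100
Penetration = 21.2%


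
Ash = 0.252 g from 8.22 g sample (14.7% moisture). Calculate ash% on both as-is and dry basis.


As-is ash = 3.07%
Dry-basis ash = 3.59%

As-is ash% = 0.252 / 8.22 x 100 = 3.07%
Dry mass = 8.22 x (100 - 14.7) / 100 = 7.01166 g
Dry-basis ash% = 0.252 / 7.01166 x 100 = 3.59%


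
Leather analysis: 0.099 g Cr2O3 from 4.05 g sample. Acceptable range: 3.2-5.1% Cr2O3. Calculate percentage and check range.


Cr2O3 = 2.44%
Within range: No

Cr2O3% = 0.099 / 4.05 x 100 = 2.44%
Acceptable range: 3.2 to 5.1%
Within range: No


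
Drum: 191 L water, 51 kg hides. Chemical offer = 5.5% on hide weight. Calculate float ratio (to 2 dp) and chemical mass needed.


Float ratio = 3.75
Chemical needed = 2.805 kg


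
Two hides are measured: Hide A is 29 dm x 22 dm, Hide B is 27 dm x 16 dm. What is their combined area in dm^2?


1070 dm^2

Hide A area = 29 x 22 = 638 dm^2
Hide B area = 27 x 16 = 432 dm^2
Total = 638 + 432 = 1070 dm^2


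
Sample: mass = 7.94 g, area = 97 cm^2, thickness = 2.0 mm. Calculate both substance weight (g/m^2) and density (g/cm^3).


Substance weight = 818.6 g/m^2
Density = 0.409 g/cm^3

SW = 7.94 / 97 x 10000 = 818.6 g/m^2
Volume = 97 x 2.0 / 10 = 19.40 cm^3
Density = 7.94 / 19.40 = 0.409 g/cm^3


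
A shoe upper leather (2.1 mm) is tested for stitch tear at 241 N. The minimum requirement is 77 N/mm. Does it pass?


STS = 241 / 2.1 = 114.8 N/mm
Minimum required: 77 N/mm
Passes: Yes


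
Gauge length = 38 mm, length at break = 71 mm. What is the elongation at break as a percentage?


86.8%


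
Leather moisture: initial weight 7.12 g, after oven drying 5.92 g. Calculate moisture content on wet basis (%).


Moisture = 7.12 - 5.92 = 1.20 g
MC = 1.20 / 7.12 x 100 = 16.9%


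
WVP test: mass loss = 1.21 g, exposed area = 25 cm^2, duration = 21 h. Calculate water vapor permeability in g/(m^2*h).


23.05 g/(m^2*h)

WVP = mass_loss / (area x time) x 10000
WVP = 1.21 / (25 x 21) x 10000
WVP = 1.21 / 525 x 10000 = 23.05 g/(m^2*h)


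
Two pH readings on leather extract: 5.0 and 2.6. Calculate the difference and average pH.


Difference = |5.0 - 2.6| = 2.4
Average = (5.0 + 2.6) / 2 = 3.80


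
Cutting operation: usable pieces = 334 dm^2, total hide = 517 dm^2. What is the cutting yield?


64.6%

Yield = usable / total x 100
Yield = 334 / 517 x 100 = 64.6%


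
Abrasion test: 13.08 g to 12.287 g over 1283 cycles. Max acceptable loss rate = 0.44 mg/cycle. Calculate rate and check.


Rate = 0.618 mg/cycle
Passes: No

Loss = 13.08 - 12.287 = 0.793 g
Rate = 0.793 g / 1283 cycles x 1000 = 0.618 mg/cycle
Max = 0.44 mg/cycle
Passes: No


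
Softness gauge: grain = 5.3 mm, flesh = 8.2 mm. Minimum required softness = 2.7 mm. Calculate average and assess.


Average softness = 6.75 mm
Meets requirement: Yes


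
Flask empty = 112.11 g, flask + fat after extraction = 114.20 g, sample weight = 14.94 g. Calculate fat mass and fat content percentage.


Fat mass = 114.20 - 112.11 = 2.09 g
Fat% = 2.09 / 14.94 x 100 = 14.0%


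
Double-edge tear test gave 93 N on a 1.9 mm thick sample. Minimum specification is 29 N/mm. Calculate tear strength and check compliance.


Tear strength = 93 / 1.9 = 48.9 N/mm
Required minimum = 29 N/mm
Compliant: Yes


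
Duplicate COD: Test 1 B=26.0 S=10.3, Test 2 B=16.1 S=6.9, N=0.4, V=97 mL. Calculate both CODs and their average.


COD1 = 517.9 mg/L
COD2 = 303.5 mg/L
Average = 410.7 mg/L

COD1 = (26.0 - 10.3) x 0.4 x 8000 / 97 = 517.9 mg/L
COD2 = (16.1 - 6.9) x 0.4 x 8000 / 97 = 303.5 mg/L
Average = (517.9 + 303.5) / 2 = 410.7 mg/L


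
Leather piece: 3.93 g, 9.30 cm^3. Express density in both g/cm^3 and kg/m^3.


0.423 g/cm^3
423 kg/m^3


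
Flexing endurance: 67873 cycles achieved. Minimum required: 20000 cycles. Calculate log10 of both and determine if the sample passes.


log10(67873) = 4.83
log10(20000) = 4.30
Passes: Yes


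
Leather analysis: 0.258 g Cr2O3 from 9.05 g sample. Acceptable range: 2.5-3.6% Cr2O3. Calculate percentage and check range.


Cr2O3 = 2.85%
Within range: Yes


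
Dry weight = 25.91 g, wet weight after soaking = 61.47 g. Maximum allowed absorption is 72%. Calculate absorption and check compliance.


WA = (61.47 - 25.91) / 25.91 x 100 = 137.2%
Maximum allowed: 72%
Compliant: No


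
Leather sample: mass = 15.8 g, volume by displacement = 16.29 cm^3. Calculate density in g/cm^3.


0.970 g/cm^3

Density = mass / volume
Density = 15.8 / 16.29 = 0.970 g/cm^3


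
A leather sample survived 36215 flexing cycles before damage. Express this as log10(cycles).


log10(36215) = 4.56


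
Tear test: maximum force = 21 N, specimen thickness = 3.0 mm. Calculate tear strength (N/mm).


7.0 N/mm


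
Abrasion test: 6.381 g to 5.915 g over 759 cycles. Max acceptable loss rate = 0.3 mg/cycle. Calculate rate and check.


Loss = 6.381 - 5.915 = 0.466 g
Rate = 0.466 g / 759 cycles x 1000 = 0.614 mg/cycle
Max = 0.3 mg/cycle
Passes: No


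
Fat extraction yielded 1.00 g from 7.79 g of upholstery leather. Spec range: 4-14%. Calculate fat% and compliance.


Fat content = 12.8%
Compliant: Yes

Fat% = 1.00 / 7.79 x 100 = 12.8%
Spec range: 4-14%
Compliant: Yes


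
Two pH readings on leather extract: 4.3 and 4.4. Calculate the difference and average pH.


Difference = 0.1
Average pH = 4.35


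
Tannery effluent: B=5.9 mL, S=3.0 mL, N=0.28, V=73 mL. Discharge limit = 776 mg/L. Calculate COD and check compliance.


COD = (5.9 - 3.0) x 0.28 x 8000 / 73 = 89.0 mg/L
Limit: 776 mg/L
Compliant: Yes


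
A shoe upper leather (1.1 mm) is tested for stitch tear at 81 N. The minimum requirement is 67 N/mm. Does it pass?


STS = 81 / 1.1 = 73.6 N/mm
Minimum required: 67 N/mm
Passes: Yes


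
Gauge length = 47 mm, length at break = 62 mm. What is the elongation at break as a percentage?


Extension = 62 - 47 = 15 mm
Elongation = 15 / 47 x 100 = 31.9%


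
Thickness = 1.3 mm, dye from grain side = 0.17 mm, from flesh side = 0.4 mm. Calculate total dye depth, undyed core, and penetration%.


Total dyed = 0.57 mm
Undyed core = 0.73 mm
Penetration = 43.8%


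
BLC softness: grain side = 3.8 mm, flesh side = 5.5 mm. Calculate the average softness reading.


Average = (3.8 + 5.5) / 2
Average = 4.65 mm


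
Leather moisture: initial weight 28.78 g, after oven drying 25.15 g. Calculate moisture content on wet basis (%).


Moisture = 28.78 - 25.15 = 3.63 g
MC = 3.63 / 28.78 x 100 = 12.6%


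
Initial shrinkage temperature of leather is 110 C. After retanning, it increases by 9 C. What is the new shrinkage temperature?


New Ts = 110 + 9 = 119 C


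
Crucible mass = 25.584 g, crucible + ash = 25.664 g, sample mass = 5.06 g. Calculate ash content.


Ash mass = 25.664 - 25.584 = 0.080 g
Ash% = 0.080 / 5.06 x 100 = 1.58%


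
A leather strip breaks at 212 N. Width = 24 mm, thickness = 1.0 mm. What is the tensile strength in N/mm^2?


8.83 N/mm^2

Cross-sectional area = 24 x 1.0 = 24.0 mm^2
Tensile strength = 212 / 24.0 = 8.83 N/mm^2


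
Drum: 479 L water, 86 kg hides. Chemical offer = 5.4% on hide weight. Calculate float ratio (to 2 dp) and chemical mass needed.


Float ratio = 479 / 86 = 5.57
Chemical = 86 x 5.4 / 100 = 4.644 kg


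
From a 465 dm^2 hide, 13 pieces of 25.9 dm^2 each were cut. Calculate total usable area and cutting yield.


Usable area = 336.7 dm^2
Yield = 72.4%


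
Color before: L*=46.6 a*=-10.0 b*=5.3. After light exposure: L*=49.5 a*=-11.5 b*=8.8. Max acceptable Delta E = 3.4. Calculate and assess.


Delta E = 4.79
Passes: No

dL = 2.9, da = -1.5, db = 3.5
dE = sqrt((2.9)^2 + (-1.5)^2 + (3.5)^2) = 4.79
Max = 3.4
Passes: No


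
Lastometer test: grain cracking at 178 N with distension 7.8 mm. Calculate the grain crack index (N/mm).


Grain crack index = force / distension
Index = 178 / 7.8 = 22.8 N/mm


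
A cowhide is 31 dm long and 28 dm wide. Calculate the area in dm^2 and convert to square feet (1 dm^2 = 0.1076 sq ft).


868 dm^2
93.40 sq ft


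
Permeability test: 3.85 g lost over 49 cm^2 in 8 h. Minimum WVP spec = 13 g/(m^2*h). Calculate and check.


WVP = 3.85 / (49 x 8) x 10000 = 98.21 g/(m^2*h)
Minimum: 13 g/(m^2*h)
Meets spec: Yes


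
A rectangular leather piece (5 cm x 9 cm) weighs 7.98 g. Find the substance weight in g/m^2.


Area = 5 x 9 = 45 cm^2
SW = 7.98 / 45 x 10000 = 1773.3 g/m^2


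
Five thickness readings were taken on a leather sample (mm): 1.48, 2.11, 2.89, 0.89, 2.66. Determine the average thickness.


Sum = 1.48 + 2.11 + 2.89 + 0.89 + 2.66 = 10.03
Average = 10.03 / 5 = 2.01 mm


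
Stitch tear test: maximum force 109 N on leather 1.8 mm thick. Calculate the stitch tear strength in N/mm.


Stitch tear strength = force / thickness
STS = 109 / 1.8 = 60.6 N/mm


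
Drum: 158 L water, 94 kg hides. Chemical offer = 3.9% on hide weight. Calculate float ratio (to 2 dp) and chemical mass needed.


Float ratio = 158 / 94 = 1.68
Chemical = 94 x 3.9 / 100 = 3.666 kg


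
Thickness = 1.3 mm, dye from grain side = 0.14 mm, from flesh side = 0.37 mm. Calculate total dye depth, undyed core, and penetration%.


Total dyed = 0.51 mm
Undyed core = 0.79 mm
Penetration = 39.2%

Total dyed = 0.14 + 0.37 = 0.51 mm
Undyed core = 1.3 - 0.51 = 0.79 mm
Penetration = 0.51 / 1.3 x 100 = 39.2%


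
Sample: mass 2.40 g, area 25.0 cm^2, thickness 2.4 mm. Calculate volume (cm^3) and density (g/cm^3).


Thickness in cm = 2.4 / 10 = 0.24 cm
Volume = 25.0 x 0.24 = 6.000 cm^3
Density = 2.40 / 6.000 = 0.400 g/cm^3


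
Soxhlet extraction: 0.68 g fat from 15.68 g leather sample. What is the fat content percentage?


4.3%


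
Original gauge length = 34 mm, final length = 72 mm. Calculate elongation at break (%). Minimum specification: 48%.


Extension = 72 - 34 = 38 mm
Elongation = 38 / 34 x 100 = 111.8%
Minimum required: 48%
Meets specification: Yes


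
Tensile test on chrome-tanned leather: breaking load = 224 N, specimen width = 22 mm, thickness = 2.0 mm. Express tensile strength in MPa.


5.09 MPa


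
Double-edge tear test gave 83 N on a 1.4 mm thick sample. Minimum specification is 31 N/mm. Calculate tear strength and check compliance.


Tear strength = 59.3 N/mm
Compliant: Yes

Tear strength = 83 / 1.4 = 59.3 N/mm
Required minimum = 31 N/mm
Compliant: Yes


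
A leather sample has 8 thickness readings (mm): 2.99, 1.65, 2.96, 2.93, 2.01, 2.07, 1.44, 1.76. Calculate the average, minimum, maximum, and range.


Sum = 17.81
Average = 17.81 / 8 = 2.23 mm
Minimum = 1.44 mm
Maximum = 2.99 mm
Range = 2.99 - 1.44 = 1.55 mm


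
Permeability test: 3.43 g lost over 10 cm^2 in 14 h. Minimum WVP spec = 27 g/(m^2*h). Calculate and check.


WVP = 3.43 / (10 x 14) x 10000 = 245.00 g/(m^2*h)
Minimum: 27 g/(m^2*h)
Meets spec: Yes


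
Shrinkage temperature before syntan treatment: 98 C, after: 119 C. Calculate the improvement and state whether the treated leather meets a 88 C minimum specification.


Improvement = 119 - 98 = 21 C
Spec check: 119 C >= 88 C? Yes


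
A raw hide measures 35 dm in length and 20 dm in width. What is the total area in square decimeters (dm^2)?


700 dm^2

Area = length x width
Area = 35 x 20 = 700 dm^2


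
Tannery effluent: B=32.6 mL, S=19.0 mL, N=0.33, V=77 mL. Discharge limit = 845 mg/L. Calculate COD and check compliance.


COD = (32.6 - 19.0) x 0.33 x 8000 / 77 = 466.3 mg/L
Limit: 845 mg/L
Compliant: Yes


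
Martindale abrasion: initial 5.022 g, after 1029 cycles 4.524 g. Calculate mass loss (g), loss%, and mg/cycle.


Mass loss = 0.498 g
Loss = 9.92%
Rate = 0.484 mg/cycle

Loss = 5.022 - 4.524 = 0.498 g
Loss% = 0.498 / 5.022 x 100 = 9.92%
Rate = 0.498 / 1029 x 1000 = 0.484 mg/cycle


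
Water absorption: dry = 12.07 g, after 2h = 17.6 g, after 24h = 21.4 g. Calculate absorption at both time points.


2h absorption = 45.8%
24h absorption = 77.3%


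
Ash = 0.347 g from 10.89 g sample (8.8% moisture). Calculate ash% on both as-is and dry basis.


As-is ash = 3.19%
Dry-basis ash = 3.49%

As-is ash% = 0.347 / 10.89 x 100 = 3.19%
Dry mass = 10.89 x (100 - 8.8) / 100 = 9.93168 g
Dry-basis ash% = 0.347 / 9.93168 x 100 = 3.49%


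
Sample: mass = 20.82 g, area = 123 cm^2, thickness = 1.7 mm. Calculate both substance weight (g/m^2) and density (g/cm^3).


Substance weight = 1692.7 g/m^2
Density = 0.996 g/cm^3

SW = 20.82 / 123 x 10000 = 1692.7 g/m^2
Volume = 123 x 1.7 / 10 = 20.91 cm^3
Density = 20.82 / 20.91 = 0.996 g/cm^3


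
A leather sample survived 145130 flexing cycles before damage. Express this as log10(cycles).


log10(145130) = 5.16


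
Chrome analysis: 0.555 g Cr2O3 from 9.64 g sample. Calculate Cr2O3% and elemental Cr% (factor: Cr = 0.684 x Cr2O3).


Cr2O3 = 5.76%
Cr = 3.94%


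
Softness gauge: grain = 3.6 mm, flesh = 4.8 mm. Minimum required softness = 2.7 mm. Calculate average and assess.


Average = (3.6 + 4.8) / 2 = 4.20 mm
Minimum = 2.7 mm
Meets requirement: Yes


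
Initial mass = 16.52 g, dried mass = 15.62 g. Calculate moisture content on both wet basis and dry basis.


Wet basis = 5.4%
Dry basis = 5.8%

Moisture lost = 16.52 - 15.62 = 0.90 g
Wet basis MC = 0.90 / 16.52 x 100 = 5.4%
Dry basis MC = 0.90 / 15.62 x 100 = 5.8%


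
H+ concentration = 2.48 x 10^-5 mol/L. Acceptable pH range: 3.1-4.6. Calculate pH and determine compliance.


pH = 4.61
Compliant: No

pH = -log10(2.48 x 10^-5) = 4.61
Range: 3.1 to 4.6
Compliant: No


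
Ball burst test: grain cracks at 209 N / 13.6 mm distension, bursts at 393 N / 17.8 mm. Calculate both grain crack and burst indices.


Crack index = 15.4 N/mm
Burst index = 22.1 N/mm


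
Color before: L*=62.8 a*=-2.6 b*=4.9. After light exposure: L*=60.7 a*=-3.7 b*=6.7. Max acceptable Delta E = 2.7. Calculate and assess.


Delta E = 2.98
Passes: No

dL = -2.1, da = -1.1, db = 1.8
dE = sqrt((-2.1)^2 + (-1.1)^2 + (1.8)^2) = 2.98
Max = 2.7
Passes: No


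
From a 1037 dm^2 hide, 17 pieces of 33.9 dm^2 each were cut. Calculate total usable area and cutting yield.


Usable area = 576.3 dm^2
Yield = 55.6%


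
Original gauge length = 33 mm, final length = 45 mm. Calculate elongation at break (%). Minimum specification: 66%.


Elongation = 36.4%
Meets spec: No

Extension = 45 - 33 = 12 mm
Elongation = 12 / 33 x 100 = 36.4%
Minimum required: 66%
Meets specification: No


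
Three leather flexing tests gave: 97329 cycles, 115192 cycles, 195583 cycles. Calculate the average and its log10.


Average = 136035 cycles
log10 = 5.13


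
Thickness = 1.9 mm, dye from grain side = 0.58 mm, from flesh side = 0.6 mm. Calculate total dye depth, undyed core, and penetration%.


Total dyed = 1.18 mm
Undyed core = 0.72 mm
Penetration = 62.1%


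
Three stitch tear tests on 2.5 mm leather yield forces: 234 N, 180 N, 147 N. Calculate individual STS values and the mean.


STS1 = 93.6 N/mm
STS2 = 72.0 N/mm
STS3 = 58.8 N/mm
Mean = 74.8 N/mm

STS1 = 234 / 2.5 = 93.6 N/mm
STS2 = 180 / 2.5 = 72.0 N/mm
STS3 = 147 / 2.5 = 58.8 N/mm
Mean = (93.6 + 72.0 + 58.8) / 3 = 74.8 N/mm


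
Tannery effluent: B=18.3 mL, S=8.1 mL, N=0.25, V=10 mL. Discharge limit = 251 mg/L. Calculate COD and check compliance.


COD = (18.3 - 8.1) x 0.25 x 8000 / 10 = 2040.0 mg/L
Limit: 251 mg/L
Compliant: No


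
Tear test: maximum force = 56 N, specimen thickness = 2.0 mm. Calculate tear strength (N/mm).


Tear strength = force / thickness
Tear = 56 / 2.0 = 28.0 N/mm


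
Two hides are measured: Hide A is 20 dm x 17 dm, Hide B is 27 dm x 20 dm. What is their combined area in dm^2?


Hide A area = 20 x 17 = 340 dm^2
Hide B area = 27 x 20 = 540 dm^2
Total = 340 + 540 = 880 dm^2


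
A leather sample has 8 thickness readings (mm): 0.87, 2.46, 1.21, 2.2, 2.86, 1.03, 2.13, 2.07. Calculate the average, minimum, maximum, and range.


Sum = 14.83
Average = 14.83 / 8 = 1.85 mm
Minimum = 0.87 mm
Maximum = 2.86 mm
Range = 2.86 - 0.87 = 1.99 mm


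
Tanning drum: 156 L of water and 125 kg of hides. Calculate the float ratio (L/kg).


Float ratio = water / hide weight
Ratio = 156 / 125 = 1.2


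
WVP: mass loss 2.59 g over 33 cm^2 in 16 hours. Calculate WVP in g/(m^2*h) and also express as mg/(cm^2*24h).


WVP = 49.05 g/(m^2*h)
Daily rate = 117.73 mg/(cm^2*24h)

WVP = 2.59 / (33 x 16) x 10000 = 49.05 g/(m^2*h)
Mass loss in mg = 2.59 x 1000 = 2590 mg
Per cm^2 per 24h in mg: 2590 x 24 / (33 x 16) = 62160 / 528 = 117.73 mg/(cm^2*24h)


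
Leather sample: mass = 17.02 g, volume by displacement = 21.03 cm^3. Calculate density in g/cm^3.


Density = mass / volume
Density = 17.02 / 21.03 = 0.809 g/cm^3


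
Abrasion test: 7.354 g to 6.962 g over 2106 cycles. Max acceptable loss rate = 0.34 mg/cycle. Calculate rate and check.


Loss = 7.354 - 6.962 = 0.392 g
Rate = 0.392 g / 2106 cycles x 1000 = 0.186 mg/cycle
Max = 0.34 mg/cycle
Passes: Yes


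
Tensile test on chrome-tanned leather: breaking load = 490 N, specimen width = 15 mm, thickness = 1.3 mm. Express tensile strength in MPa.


Cross-section = 15 x 1.3 = 19.5 mm^2
TS = 490 / 19.5 = 25.13 MPa
(1 N/mm^2 = 1 MPa)


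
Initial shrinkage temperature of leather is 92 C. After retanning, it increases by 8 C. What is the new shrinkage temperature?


New Ts = 92 + 8 = 100 C


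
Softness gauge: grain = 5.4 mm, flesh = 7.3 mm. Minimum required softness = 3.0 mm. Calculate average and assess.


Average softness = 6.35 mm
Meets requirement: Yes

Average = (5.4 + 7.3) / 2 = 6.35 mm
Minimum = 3.0 mm
Meets requirement: Yes


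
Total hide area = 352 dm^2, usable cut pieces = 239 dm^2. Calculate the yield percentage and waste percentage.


Yield = 239 / 352 x 100 = 67.9%
Waste = 352 - 239 = 113 dm^2
Waste% = 100 - 67.9 = 32.1%


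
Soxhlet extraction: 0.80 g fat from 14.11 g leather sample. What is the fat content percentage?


Fat content = 0.80 / 14.11 x 100
Fat = 5.7%


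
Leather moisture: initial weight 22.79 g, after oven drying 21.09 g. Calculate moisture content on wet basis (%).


Moisture = 22.79 - 21.09 = 1.70 g
MC = 1.70 / 22.79 x 100 = 7.5%


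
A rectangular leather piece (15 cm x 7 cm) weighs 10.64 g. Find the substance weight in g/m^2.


1013.3 g/m^2

Area = 15 x 7 = 105 cm^2
SW = 10.64 / 105 x 10000 = 1013.3 g/m^2


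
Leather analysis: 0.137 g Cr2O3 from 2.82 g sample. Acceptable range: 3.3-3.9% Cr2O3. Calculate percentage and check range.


Cr2O3% = 0.137 / 2.82 x 100 = 4.86%
Acceptable range: 3.3 to 3.9%
Within range: No


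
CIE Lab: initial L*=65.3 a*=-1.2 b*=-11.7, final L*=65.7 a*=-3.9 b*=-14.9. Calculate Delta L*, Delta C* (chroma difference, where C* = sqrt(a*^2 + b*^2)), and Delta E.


Delta L* = 0.4
Delta C* = 3.64
Delta E = 4.21

Delta L* = 65.7 - 65.3 = 0.4
C1* = sqrt((-1.2)^2 + (-11.7)^2) = 11.761
C2* = sqrt((-3.9)^2 + (-14.9)^2) = 15.402
Delta C* = 15.402 - 11.761 = 3.64
Delta E = sqrt((0.4)^2 + (-2.7)^2 + (-3.2)^2) = 4.21


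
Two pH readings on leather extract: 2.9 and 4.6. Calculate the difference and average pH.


Difference = 1.7
Average pH = 3.75

Difference = |2.9 - 4.6| = 1.7
Average = (2.9 + 4.6) / 2 = 3.75


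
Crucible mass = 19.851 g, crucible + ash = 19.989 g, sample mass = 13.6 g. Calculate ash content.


Ash mass = 0.138 g
Ash content = 1.01%

Ash mass = 19.989 - 19.851 = 0.138 g
Ash% = 0.138 / 13.6 x 100 = 1.01%


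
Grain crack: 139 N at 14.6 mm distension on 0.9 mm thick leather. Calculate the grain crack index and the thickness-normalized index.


Crack index = 9.5 N/mm
Normalized index = 10.6 N/mm per mm

Crack index = 139 / 14.6 = 9.5 N/mm
Normalized = 9.5 / 0.9 = 10.6 N/mm per mm


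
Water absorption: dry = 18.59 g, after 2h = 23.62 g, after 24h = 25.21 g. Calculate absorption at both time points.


WA (2h) = (23.62 - 18.59) / 18.59 x 100 = 27.1%
WA (24h) = (25.21 - 18.59) / 18.59 x 100 = 35.6%


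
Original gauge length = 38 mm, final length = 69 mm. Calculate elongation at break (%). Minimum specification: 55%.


Elongation = 81.6%
Meets spec: Yes

Extension = 69 - 38 = 31 mm
Elongation = 31 / 38 x 100 = 81.6%
Minimum required: 55%
Meets specification: Yes


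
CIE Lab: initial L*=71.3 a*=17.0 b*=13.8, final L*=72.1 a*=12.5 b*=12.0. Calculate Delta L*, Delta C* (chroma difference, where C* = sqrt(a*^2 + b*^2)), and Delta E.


Delta L* = 72.1 - 71.3 = 0.8
C1* = sqrt((17.0)^2 + (13.8)^2) = 21.896
C2* = sqrt((12.5)^2 + (12.0)^2) = 17.328
Delta C* = 17.328 - 21.896 = -4.57
Delta E = sqrt((0.8)^2 + (-4.5)^2 + (-1.8)^2) = 4.91


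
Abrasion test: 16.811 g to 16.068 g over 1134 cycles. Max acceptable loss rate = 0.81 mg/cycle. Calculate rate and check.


Rate = 0.655 mg/cycle
Passes: Yes

Loss = 16.811 - 16.068 = 0.743 g
Rate = 0.743 g / 1134 cycles x 1000 = 0.655 mg/cycle
Max = 0.81 mg/cycle
Passes: Yes


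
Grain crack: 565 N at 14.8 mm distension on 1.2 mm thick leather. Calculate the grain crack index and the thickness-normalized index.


Crack index = 38.2 N/mm
Normalized index = 31.8 N/mm per mm

Crack index = 565 / 14.8 = 38.2 N/mm
Normalized = 38.2 / 1.2 = 31.8 N/mm per mm


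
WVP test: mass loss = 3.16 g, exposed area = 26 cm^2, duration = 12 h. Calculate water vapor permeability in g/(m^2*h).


101.28 g/(m^2*h)

WVP = mass_loss / (area x time) x 10000
WVP = 3.16 / (26 x 12) x 10000
WVP = 3.16 / 312 x 10000 = 101.28 g/(m^2*h)


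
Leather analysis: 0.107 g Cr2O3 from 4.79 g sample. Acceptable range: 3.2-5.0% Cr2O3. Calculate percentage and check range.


Cr2O3% = 0.107 / 4.79 x 100 = 2.23%
Acceptable range: 3.2 to 5.0%
Within range: No


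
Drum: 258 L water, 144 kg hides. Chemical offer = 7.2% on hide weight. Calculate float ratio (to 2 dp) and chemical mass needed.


Float ratio = 258 / 144 = 1.79
Chemical = 144 x 7.2 / 100 = 10.368 kg


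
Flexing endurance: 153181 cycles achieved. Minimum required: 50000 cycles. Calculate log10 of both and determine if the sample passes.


Achieved: log10 = 5.19
Required: log10 = 4.70
Passes: Yes

log10(153181) = 5.19
log10(50000) = 4.70
Passes: Yes


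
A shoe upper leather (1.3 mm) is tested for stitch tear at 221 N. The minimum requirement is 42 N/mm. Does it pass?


STS = 221 / 1.3 = 170.0 N/mm
Minimum required: 42 N/mm
Passes: Yes


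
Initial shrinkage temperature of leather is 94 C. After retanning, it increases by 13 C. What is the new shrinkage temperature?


New Ts = 94 + 13 = 107 C


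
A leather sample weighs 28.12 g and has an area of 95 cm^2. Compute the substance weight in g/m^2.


Substance weight = mass / area x 10000
SW = 28.12 / 95 x 10000
SW = 2960.0 g/m^2


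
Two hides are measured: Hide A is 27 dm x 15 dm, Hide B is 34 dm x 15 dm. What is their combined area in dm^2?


915 dm^2

Hide A area = 27 x 15 = 405 dm^2
Hide B area = 34 x 15 = 510 dm^2
Total = 405 + 510 = 915 dm^2


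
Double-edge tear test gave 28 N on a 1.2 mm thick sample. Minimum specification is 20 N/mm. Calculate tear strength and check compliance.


Tear strength = 23.3 N/mm
Compliant: Yes

Tear strength = 28 / 1.2 = 23.3 N/mm
Required minimum = 20 N/mm
Compliant: Yes
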